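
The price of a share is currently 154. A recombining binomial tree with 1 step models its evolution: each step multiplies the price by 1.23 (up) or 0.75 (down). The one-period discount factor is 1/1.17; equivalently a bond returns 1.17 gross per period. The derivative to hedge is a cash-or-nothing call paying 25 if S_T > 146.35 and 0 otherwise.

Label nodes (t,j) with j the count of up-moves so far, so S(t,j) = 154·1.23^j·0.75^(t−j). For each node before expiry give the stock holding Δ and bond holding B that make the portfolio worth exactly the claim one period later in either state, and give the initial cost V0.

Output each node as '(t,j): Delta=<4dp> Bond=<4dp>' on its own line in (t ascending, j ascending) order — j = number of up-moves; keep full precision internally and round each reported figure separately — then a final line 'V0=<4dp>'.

(0,0): Delta=0.3382 Bond=-33.3868
V0=18.6966

Under the risk-neutral measure, an up-move has probability p* = (R−d)/(u−d) = 0.8750 and values discount at R = 1.17.
At expiry t=1: V(1,0)=0.0000, V(1,1)=25.0000
  t=0,j=0: stock 154.0000 → up 189.4200 (V=25.0000), down 115.5000 (V=0.0000). Price 18.6966; hedge Δ=0.3382, bond B=-33.3868.
The time-0 hedge costs 18.6966, which is the no-arbitrage price.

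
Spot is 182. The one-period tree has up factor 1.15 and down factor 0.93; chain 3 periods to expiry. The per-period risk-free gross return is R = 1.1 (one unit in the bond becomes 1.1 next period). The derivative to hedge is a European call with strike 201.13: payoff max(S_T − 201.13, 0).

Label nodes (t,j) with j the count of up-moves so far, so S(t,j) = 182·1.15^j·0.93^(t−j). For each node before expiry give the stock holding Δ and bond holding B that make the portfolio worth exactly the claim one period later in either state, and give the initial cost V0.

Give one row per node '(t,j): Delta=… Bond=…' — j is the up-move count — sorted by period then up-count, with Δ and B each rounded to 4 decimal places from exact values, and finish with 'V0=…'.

(0,0): Delta=0.8173 Bond=-115.5711
(1,0): Delta=0.4285 Bond=-61.3253
(1,1): Delta=0.9098 Bond=-146.4820
(2,0): Delta=0.0000 Bond=0.0000
(2,1): Delta=0.5305 Bond=-87.2984
(2,2): Delta=1.0000 Bond=-182.8455
V0=33.1797

The replicating-portfolio and risk-neutral prices coincide; use p* = (1.1−0.93)/(1.15−0.93) = 0.7727 for the latter.
Terminal values V(3,·): V(3,0)=0.0000, V(3,1)=0.0000, V(3,2)=22.7163, V(3,3)=75.6692
Node (2,0) S=157.4118: V=(p*·0.0000+(1−p*)·0.0000)/1.1=0.0000; Δ=(0.0000−0.0000)/(181.0236−146.3930)=0.0000; B=V−Δ·S=0.0000
Node (2,1) S=194.6490: V=(p*·22.7163+(1−p*)·0.0000)/1.1=15.9578; Δ=(22.7163−0.0000)/(223.8463−181.0236)=0.5305; B=V−Δ·S=-87.2984
Node (2,2) S=240.6950: V=(p*·75.6692+(1−p*)·22.7163)/1.1=57.8495; Δ=(75.6692−22.7163)/(276.7992−223.8463)=1.0000; B=V−Δ·S=-182.8455
Node (1,0) S=169.2600: V=(p*·15.9578+(1−p*)·0.0000)/1.1=11.2100; Δ=(15.9578−0.0000)/(194.6490−157.4118)=0.4285; B=V−Δ·S=-61.3253
Node (1,1) S=209.3000: V=(p*·57.8495+(1−p*)·15.9578)/1.1=43.9352; Δ=(57.8495−15.9578)/(240.6950−194.6490)=0.9098; B=V−Δ·S=-146.4820
Node (0,0) S=182.0000: V=(p*·43.9352+(1−p*)·11.2100)/1.1=33.1797; Δ=(43.9352−11.2100)/(209.3000−169.2600)=0.8173; B=V−Δ·S=-115.5711
Each (Δ,B) replicates both successor values, so the strategy is self-financing and V0 is arbitrage-free.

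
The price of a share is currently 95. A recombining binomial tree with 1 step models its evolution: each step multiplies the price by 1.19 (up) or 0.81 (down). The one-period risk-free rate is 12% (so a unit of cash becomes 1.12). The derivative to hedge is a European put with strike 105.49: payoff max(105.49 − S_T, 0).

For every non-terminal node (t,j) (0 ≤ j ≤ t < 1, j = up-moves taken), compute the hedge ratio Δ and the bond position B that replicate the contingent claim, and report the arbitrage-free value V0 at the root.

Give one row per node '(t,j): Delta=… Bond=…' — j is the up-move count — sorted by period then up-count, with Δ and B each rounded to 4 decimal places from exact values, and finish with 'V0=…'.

Since d<R<u, set p* = (R−d)/(u−d) = 0.8158; price each node as the discounted p*-expectation of its children.
Terminal values V(1,·): V(1,0)=28.5400, V(1,1)=0.0000
Node (0,0) S=95.0000: V=(p*·0.0000+(1−p*)·28.5400)/1.12=4.6941; Δ=(0.0000−28.5400)/(113.0500−76.9500)=-0.7906; B=V−Δ·S=79.7993
Each (Δ,B) replicates both successor values, so the strategy is self-financing and V0 is arbitrage-free.

(0,0): Delta=-0.7906 Bond=79.7993
V0=4.6941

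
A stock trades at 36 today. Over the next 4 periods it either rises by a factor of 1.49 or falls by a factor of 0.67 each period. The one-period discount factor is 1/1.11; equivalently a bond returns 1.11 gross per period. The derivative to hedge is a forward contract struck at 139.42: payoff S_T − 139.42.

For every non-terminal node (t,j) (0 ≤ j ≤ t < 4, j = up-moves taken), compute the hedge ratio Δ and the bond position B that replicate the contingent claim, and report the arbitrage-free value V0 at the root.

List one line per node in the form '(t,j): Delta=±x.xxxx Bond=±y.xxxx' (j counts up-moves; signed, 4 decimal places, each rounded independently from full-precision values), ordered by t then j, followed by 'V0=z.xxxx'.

(0,0): Delta=1.0000 Bond=-91.8403
(1,0): Delta=1.0000 Bond=-101.9427
(1,1): Delta=1.0000 Bond=-101.9427
(2,0): Delta=1.0000 Bond=-113.1564
(2,1): Delta=1.0000 Bond=-113.1564
(2,2): Delta=1.0000 Bond=-113.1564
(3,0): Delta=1.0000 Bond=-125.6036
(3,1): Delta=1.0000 Bond=-125.6036
(3,2): Delta=1.0000 Bond=-125.6036
(3,3): Delta=1.0000 Bond=-125.6036
V0=-55.8403

No-arbitrage ⇒ martingale measure with p* = (R−d)/(u−d) = 0.5366.
Terminal values V(4,·): V(4,0)=-132.1656, V(4,1)=-123.2871, V(4,2)=-103.5423, V(4,3)=-59.6323, V(4,4)=38.0184
Node (3,0) S=10.8275: V=(p*·-123.2871+(1−p*)·-132.1656)/1.11=-114.7761; Δ=(-123.2871−-132.1656)/(16.1329−7.2544)=1.0000; B=V−Δ·S=-125.6036
Node (3,1) S=24.0790: V=(p*·-103.5423+(1−p*)·-123.2871)/1.11=-101.5246; Δ=(-103.5423−-123.2871)/(35.8777−16.1329)=1.0000; B=V−Δ·S=-125.6036
Node (3,2) S=53.5488: V=(p*·-59.6323+(1−p*)·-103.5423)/1.11=-72.0548; Δ=(-59.6323−-103.5423)/(79.7877−35.8777)=1.0000; B=V−Δ·S=-125.6036
Node (3,3) S=119.0862: V=(p*·38.0184+(1−p*)·-59.6323)/1.11=-6.5174; Δ=(38.0184−-59.6323)/(177.4384−79.7877)=1.0000; B=V−Δ·S=-125.6036
Node (2,0) S=16.1604: V=(p*·-101.5246+(1−p*)·-114.7761)/1.11=-96.9960; Δ=(-101.5246−-114.7761)/(24.0790−10.8275)=1.0000; B=V−Δ·S=-113.1564
Node (2,1) S=35.9388: V=(p*·-72.0548+(1−p*)·-101.5246)/1.11=-77.2176; Δ=(-72.0548−-101.5246)/(53.5488−24.0790)=1.0000; B=V−Δ·S=-113.1564
Node (2,2) S=79.9236: V=(p*·-6.5174+(1−p*)·-72.0548)/1.11=-33.2328; Δ=(-6.5174−-72.0548)/(119.0862−53.5488)=1.0000; B=V−Δ·S=-113.1564
Node (1,0) S=24.1200: V=(p*·-77.2176+(1−p*)·-96.9960)/1.11=-77.8227; Δ=(-77.2176−-96.9960)/(35.9388−16.1604)=1.0000; B=V−Δ·S=-101.9427
Node (1,1) S=53.6400: V=(p*·-33.2328+(1−p*)·-77.2176)/1.11=-48.3027; Δ=(-33.2328−-77.2176)/(79.9236−35.9388)=1.0000; B=V−Δ·S=-101.9427
Node (0,0) S=36.0000: V=(p*·-48.3027+(1−p*)·-77.8227)/1.11=-55.8403; Δ=(-48.3027−-77.8227)/(53.6400−24.1200)=1.0000; B=V−Δ·S=-91.8403
Each (Δ,B) replicates both successor values, so the strategy is self-financing and V0 is arbitrage-free.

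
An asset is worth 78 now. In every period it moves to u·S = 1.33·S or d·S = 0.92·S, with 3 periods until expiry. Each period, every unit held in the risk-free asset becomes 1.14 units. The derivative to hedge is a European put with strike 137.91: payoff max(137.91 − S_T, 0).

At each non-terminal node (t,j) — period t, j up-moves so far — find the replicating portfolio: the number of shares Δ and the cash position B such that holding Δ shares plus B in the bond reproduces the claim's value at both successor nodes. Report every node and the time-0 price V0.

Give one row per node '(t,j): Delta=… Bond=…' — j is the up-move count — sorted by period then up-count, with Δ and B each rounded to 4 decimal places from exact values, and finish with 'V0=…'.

(0,0): Delta=-0.6841 Bond=73.2019
(1,0): Delta=-1.0000 Bond=106.1173
(1,1): Delta=-0.4954 Bond=63.8741
(2,0): Delta=-1.0000 Bond=120.9737
(2,1): Delta=-1.0000 Bond=120.9737
(2,2): Delta=-0.1940 Bond=31.2261
V0=19.8400

Risk-neutral probability p* = (R−d)/(u−d) = (1.14−0.92)/(1.33−0.92) = 0.5366.
At expiry t=3: V(3,0)=77.1723, V(3,1)=50.1045, V(3,2)=10.9737, V(3,3)=0.0000
Node (2,0) S=66.0192: V=(p*·50.1045+(1−p*)·77.1723)/1.14=54.9545; Δ=(50.1045−77.1723)/(87.8055−60.7377)=-1.0000; B=V−Δ·S=120.9737
Node (2,1) S=95.4408: V=(p*·10.9737+(1−p*)·50.1045)/1.14=25.5329; Δ=(10.9737−50.1045)/(126.9363−87.8055)=-1.0000; B=V−Δ·S=120.9737
Node (2,2) S=137.9742: V=(p*·0.0000+(1−p*)·10.9737)/1.14=4.4609; Δ=(0.0000−10.9737)/(183.5057−126.9363)=-0.1940; B=V−Δ·S=31.2261
Node (1,0) S=71.7600: V=(p*·25.5329+(1−p*)·54.9545)/1.14=34.3573; Δ=(25.5329−54.9545)/(95.4408−66.0192)=-1.0000; B=V−Δ·S=106.1173
Node (1,1) S=103.7400: V=(p*·4.4609+(1−p*)·25.5329)/1.14=12.4789; Δ=(4.4609−25.5329)/(137.9742−95.4408)=-0.4954; B=V−Δ·S=63.8741
Node (0,0) S=78.0000: V=(p*·12.4789+(1−p*)·34.3573)/1.14=19.8400; Δ=(12.4789−34.3573)/(103.7400−71.7600)=-0.6841; B=V−Δ·S=73.2019
Self-financing check: at every node Δ·S+B equals the discounted successor values.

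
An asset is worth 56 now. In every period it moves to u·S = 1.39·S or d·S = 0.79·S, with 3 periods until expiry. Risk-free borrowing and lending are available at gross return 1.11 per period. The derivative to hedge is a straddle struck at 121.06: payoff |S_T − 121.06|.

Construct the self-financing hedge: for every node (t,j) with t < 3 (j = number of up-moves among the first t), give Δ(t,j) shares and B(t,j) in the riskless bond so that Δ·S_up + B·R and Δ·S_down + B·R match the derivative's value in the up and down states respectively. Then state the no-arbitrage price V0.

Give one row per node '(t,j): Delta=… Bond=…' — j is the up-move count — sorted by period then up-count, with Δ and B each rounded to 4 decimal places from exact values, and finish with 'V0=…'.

The replicating-portfolio and risk-neutral prices coincide; use p* = (1.11−0.79)/(1.39−0.79) = 0.5333 for the latter.
Terminal values V(3,·): V(3,0)=93.4498, V(3,1)=72.4801, V(3,2)=35.5839, V(3,3)=29.3347
  t=2,j=0: stock 34.9496 → up 48.5799 (V=72.4801), down 27.6102 (V=93.4498). Price 74.1135; hedge Δ=-1.0000, bond B=109.0631.
  t=2,j=1: stock 61.4936 → up 85.4761 (V=35.5839), down 48.5799 (V=72.4801). Price 47.5695; hedge Δ=-1.0000, bond B=109.0631.
  t=2,j=2: stock 108.1976 → up 150.3947 (V=29.3347), down 85.4761 (V=35.5839). Price 29.0549; hedge Δ=-0.0963, bond B=39.4703.
  t=1,j=0: stock 44.2400 → up 61.4936 (V=47.5695), down 34.9496 (V=74.1135). Price 54.0150; hedge Δ=-1.0000, bond B=98.2550.
  t=1,j=1: stock 77.8400 → up 108.1976 (V=29.0549), down 61.4936 (V=47.5695). Price 33.9595; hedge Δ=-0.3964, bond B=64.8171.
  t=0,j=0: stock 56.0000 → up 77.8400 (V=33.9595), down 44.2400 (V=54.0150). Price 39.0259; hedge Δ=-0.5969, bond B=72.4517.
The time-0 hedge costs 39.0259, which is the no-arbitrage price.

(0,0): Delta=-0.5969 Bond=72.4517
(1,0): Delta=-1.0000 Bond=98.2550
(1,1): Delta=-0.3964 Bond=64.8171
(2,0): Delta=-1.0000 Bond=109.0631
(2,1): Delta=-1.0000 Bond=109.0631
(2,2): Delta=-0.0963 Bond=39.4703
V0=39.0259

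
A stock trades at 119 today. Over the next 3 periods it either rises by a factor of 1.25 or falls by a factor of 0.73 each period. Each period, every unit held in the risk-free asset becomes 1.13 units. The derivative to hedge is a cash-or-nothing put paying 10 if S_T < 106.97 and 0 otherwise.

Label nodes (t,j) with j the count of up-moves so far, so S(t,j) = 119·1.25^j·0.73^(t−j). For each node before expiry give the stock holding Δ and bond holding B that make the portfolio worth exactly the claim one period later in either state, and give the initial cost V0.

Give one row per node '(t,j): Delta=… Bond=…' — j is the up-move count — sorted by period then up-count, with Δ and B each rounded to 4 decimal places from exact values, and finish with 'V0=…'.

(0,0): Delta=-0.0449 Bond=6.2838
(1,0): Delta=-0.1507 Bond=16.2885
(1,1): Delta=-0.0264 Bond=4.3444
(2,0): Delta=0.0000 Bond=8.8496
(2,1): Delta=-0.1771 Bond=21.2730
(2,2): Delta=0.0000 Bond=0.0000
V0=0.9369

The replicating-portfolio and risk-neutral prices coincide; use p* = (1.13−0.73)/(1.25−0.73) = 0.7692 for the latter.
Terminal payoffs: V(3,0)=10.0000, V(3,1)=10.0000, V(3,2)=0.0000, V(3,3)=0.0000
  t=2,j=0: stock 63.4151 → up 79.2689 (V=10.0000), down 46.2930 (V=10.0000). Price 8.8496; hedge Δ=0.0000, bond B=8.8496.
  t=2,j=1: stock 108.5875 → up 135.7344 (V=0.0000), down 79.2689 (V=10.0000). Price 2.0422; hedge Δ=-0.1771, bond B=21.2730.
  t=2,j=2: stock 185.9375 → up 232.4219 (V=0.0000), down 135.7344 (V=0.0000). Price 0.0000; hedge Δ=0.0000, bond B=0.0000.
  t=1,j=0: stock 86.8700 → up 108.5875 (V=2.0422), down 63.4151 (V=8.8496). Price 3.1975; hedge Δ=-0.1507, bond B=16.2885.
  t=1,j=1: stock 148.7500 → up 185.9375 (V=0.0000), down 108.5875 (V=2.0422). Price 0.4171; hedge Δ=-0.0264, bond B=4.3444.
  t=0,j=0: stock 119.0000 → up 148.7500 (V=0.4171), down 86.8700 (V=3.1975). Price 0.9369; hedge Δ=-0.0449, bond B=6.2838.
Root portfolio cost Δ·119+B reproduces V0=0.9369.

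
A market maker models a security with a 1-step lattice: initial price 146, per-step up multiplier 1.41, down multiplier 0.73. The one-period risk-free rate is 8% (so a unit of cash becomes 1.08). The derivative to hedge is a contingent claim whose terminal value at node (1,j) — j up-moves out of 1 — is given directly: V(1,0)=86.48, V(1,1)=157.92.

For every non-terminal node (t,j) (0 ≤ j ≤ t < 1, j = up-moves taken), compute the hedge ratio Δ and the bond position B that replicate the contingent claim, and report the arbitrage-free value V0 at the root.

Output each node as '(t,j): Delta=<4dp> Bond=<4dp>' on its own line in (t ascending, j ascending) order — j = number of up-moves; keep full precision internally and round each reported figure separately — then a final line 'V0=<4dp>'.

No-arbitrage ⇒ martingale measure with p* = (R−d)/(u−d) = 0.5147.
At expiry t=1: V(1,0)=86.4800, V(1,1)=157.9200
Node (0,0) S=146.0000: V=(p*·157.9200+(1−p*)·86.4800)/1.08=114.1209; Δ=(157.9200−86.4800)/(205.8600−106.5800)=0.7196; B=V−Δ·S=9.0621
Self-financing check: at every node Δ·S+B equals the discounted successor values.

(0,0): Delta=0.7196 Bond=9.0621
V0=114.1209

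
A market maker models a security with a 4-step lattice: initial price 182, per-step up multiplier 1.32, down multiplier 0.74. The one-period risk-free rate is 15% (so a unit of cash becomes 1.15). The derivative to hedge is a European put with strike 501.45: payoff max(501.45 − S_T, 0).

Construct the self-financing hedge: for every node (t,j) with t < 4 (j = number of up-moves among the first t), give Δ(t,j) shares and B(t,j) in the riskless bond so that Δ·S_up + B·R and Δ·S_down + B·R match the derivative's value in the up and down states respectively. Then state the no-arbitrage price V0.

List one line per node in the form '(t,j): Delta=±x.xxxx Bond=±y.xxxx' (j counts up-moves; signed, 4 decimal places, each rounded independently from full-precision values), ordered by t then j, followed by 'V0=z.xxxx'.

Under the risk-neutral measure, an up-move has probability p* = (R−d)/(u−d) = 0.7069 and values discount at R = 1.15.
At expiry t=4: V(4,0)=446.8744, V(4,1)=404.0990, V(4,2)=327.7968, V(4,3)=191.6903, V(4,4)=0.0000
(3,0): S=73.7508. Δ = (V_up−V_dn)/(S_up−S_dn) = (404.0990−446.8744)/(97.3510−54.5756) = -1.0000. V = [p*·404.0990 + (1−p*)·446.8744]/1.15 = 362.2927. B = V − Δ·S = 436.0435.
(3,1): S=131.5554. Δ = (V_up−V_dn)/(S_up−S_dn) = (327.7968−404.0990)/(173.6532−97.3510) = -1.0000. V = [p*·327.7968 + (1−p*)·404.0990]/1.15 = 304.4881. B = V − Δ·S = 436.0435.
(3,2): S=234.6664. Δ = (V_up−V_dn)/(S_up−S_dn) = (191.6903−327.7968)/(309.7597−173.6532) = -1.0000. V = [p*·191.6903 + (1−p*)·327.7968]/1.15 = 201.3770. B = V − Δ·S = 436.0435.
(3,3): S=418.5942. Δ = (V_up−V_dn)/(S_up−S_dn) = (0.0000−191.6903)/(552.5443−309.7597) = -0.7895. V = [p*·0.0000 + (1−p*)·191.6903]/1.15 = 48.8566. B = V − Δ·S = 379.3571.
(2,0): S=99.6632. Δ = (V_up−V_dn)/(S_up−S_dn) = (304.4881−362.2927)/(131.5554−73.7508) = -1.0000. V = [p*·304.4881 + (1−p*)·362.2927]/1.15 = 279.5050. B = V − Δ·S = 379.1682.
(2,1): S=177.7776. Δ = (V_up−V_dn)/(S_up−S_dn) = (201.3770−304.4881)/(234.6664−131.5554) = -1.0000. V = [p*·201.3770 + (1−p*)·304.4881]/1.15 = 201.3906. B = V − Δ·S = 379.1682.
(2,2): S=317.1168. Δ = (V_up−V_dn)/(S_up−S_dn) = (48.8566−201.3770)/(418.5942−234.6664) = -0.8292. V = [p*·48.8566 + (1−p*)·201.3770]/1.15 = 81.3573. B = V − Δ·S = 344.3236.
(1,0): S=134.6800. Δ = (V_up−V_dn)/(S_up−S_dn) = (201.3906−279.5050)/(177.7776−99.6632) = -1.0000. V = [p*·201.3906 + (1−p*)·279.5050]/1.15 = 195.0315. B = V − Δ·S = 329.7115.
(1,1): S=240.2400. Δ = (V_up−V_dn)/(S_up−S_dn) = (81.3573−201.3906)/(317.1168−177.7776) = -0.8614. V = [p*·81.3573 + (1−p*)·201.3906]/1.15 = 101.3387. B = V − Δ·S = 308.2927.
(0,0): S=182.0000. Δ = (V_up−V_dn)/(S_up−S_dn) = (101.3387−195.0315)/(240.2400−134.6800) = -0.8876. V = [p*·101.3387 + (1−p*)·195.0315]/1.15 = 112.0003. B = V − Δ·S = 273.5397.
Self-financing check: at every node Δ·S+B equals the discounted successor values.

(0,0): Delta=-0.8876 Bond=273.5397
(1,0): Delta=-1.0000 Bond=329.7115
(1,1): Delta=-0.8614 Bond=308.2927
(2,0): Delta=-1.0000 Bond=379.1682
(2,1): Delta=-1.0000 Bond=379.1682
(2,2): Delta=-0.8292 Bond=344.3236
(3,0): Delta=-1.0000 Bond=436.0435
(3,1): Delta=-1.0000 Bond=436.0435
(3,2): Delta=-1.0000 Bond=436.0435
(3,3): Delta=-0.7895 Bond=379.3571
V0=112.0003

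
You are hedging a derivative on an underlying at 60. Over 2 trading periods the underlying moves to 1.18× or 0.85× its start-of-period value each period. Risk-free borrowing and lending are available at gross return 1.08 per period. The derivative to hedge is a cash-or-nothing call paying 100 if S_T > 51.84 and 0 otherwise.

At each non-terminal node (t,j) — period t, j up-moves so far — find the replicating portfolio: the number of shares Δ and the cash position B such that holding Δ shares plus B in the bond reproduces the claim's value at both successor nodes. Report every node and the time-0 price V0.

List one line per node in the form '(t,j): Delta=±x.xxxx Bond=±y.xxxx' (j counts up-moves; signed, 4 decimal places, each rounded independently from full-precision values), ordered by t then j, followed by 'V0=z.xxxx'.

Since d<R<u, set p* = (R−d)/(u−d) = 0.6970; price each node as the discounted p*-expectation of its children.
Terminal payoffs: V(2,0)=0.0000, V(2,1)=100.0000, V(2,2)=100.0000
(1,0): S=51.0000. Δ = (V_up−V_dn)/(S_up−S_dn) = (100.0000−0.0000)/(60.1800−43.3500) = 5.9418. V = [p*·100.0000 + (1−p*)·0.0000]/1.08 = 64.5342. B = V − Δ·S = -238.4961.
(1,1): S=70.8000. Δ = (V_up−V_dn)/(S_up−S_dn) = (100.0000−100.0000)/(83.5440−60.1800) = 0.0000. V = [p*·100.0000 + (1−p*)·100.0000]/1.08 = 92.5926. B = V − Δ·S = 92.5926.
(0,0): S=60.0000. Δ = (V_up−V_dn)/(S_up−S_dn) = (92.5926−64.5342)/(70.8000−51.0000) = 1.4171. V = [p*·92.5926 + (1−p*)·64.5342]/1.08 = 77.8612. B = V − Δ·S = -7.1642.
The time-0 hedge costs 77.8612, which is the no-arbitrage price.

(0,0): Delta=1.4171 Bond=-7.1642
(1,0): Delta=5.9418 Bond=-238.4961
(1,1): Delta=0.0000 Bond=92.5926
V0=77.8612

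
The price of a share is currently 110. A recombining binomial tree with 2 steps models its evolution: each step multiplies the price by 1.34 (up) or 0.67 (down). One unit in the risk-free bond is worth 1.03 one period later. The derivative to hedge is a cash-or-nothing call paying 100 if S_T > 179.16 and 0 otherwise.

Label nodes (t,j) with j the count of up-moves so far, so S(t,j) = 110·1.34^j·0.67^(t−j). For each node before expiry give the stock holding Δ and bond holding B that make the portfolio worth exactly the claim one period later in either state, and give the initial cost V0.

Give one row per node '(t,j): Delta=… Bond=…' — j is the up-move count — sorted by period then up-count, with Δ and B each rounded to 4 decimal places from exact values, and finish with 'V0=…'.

Under the risk-neutral measure, an up-move has probability p* = (R−d)/(u−d) = 0.5373 and values discount at R = 1.03.
At expiry t=2: V(2,0)=0.0000, V(2,1)=0.0000, V(2,2)=100.0000
Node (1,0) S=73.7000: V=(p*·0.0000+(1−p*)·0.0000)/1.03=0.0000; Δ=(0.0000−0.0000)/(98.7580−49.3790)=0.0000; B=V−Δ·S=0.0000
Node (1,1) S=147.4000: V=(p*·100.0000+(1−p*)·0.0000)/1.03=52.1664; Δ=(100.0000−0.0000)/(197.5160−98.7580)=1.0126; B=V−Δ·S=-97.0874
Node (0,0) S=110.0000: V=(p*·52.1664+(1−p*)·0.0000)/1.03=27.2133; Δ=(52.1664−0.0000)/(147.4000−73.7000)=0.7078; B=V−Δ·S=-50.6469
Check: Δ(0,0)·S0 + B(0,0) = 27.2133 = V0.

(0,0): Delta=0.7078 Bond=-50.6469
(1,0): Delta=0.0000 Bond=0.0000
(1,1): Delta=1.0126 Bond=-97.0874
V0=27.2133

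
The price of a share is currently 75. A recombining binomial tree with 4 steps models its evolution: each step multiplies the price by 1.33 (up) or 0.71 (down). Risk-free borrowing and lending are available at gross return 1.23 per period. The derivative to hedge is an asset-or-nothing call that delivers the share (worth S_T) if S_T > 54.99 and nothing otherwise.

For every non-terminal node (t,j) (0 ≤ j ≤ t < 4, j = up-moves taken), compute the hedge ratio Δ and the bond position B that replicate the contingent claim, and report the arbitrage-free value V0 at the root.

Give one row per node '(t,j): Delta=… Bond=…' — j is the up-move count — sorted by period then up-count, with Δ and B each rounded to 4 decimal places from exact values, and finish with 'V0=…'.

Since d<R<u, set p* = (R−d)/(u−d) = 0.8387; price each node as the discounted p*-expectation of its children.
Terminal payoffs: V(4,0)=0.0000, V(4,1)=0.0000, V(4,2)=66.8777, V(4,3)=125.2779, V(4,4)=234.6755
  t=3,j=0: stock 26.8433 → up 35.7016 (V=0.0000), down 19.0588 (V=0.0000). Price 0.0000; hedge Δ=0.0000, bond B=0.0000.
  t=3,j=1: stock 50.2840 → up 66.8777 (V=66.8777), down 35.7016 (V=0.0000). Price 45.6024; hedge Δ=2.1452, bond B=-62.2648.
  t=3,j=2: stock 94.1939 → up 125.2779 (V=125.2779), down 66.8777 (V=66.8777). Price 94.1939; hedge Δ=1.0000, bond B=0.0000.
  t=3,j=3: stock 176.4478 → up 234.6755 (V=234.6755), down 125.2779 (V=125.2779). Price 176.4478; hedge Δ=1.0000, bond B=0.0000.
  t=2,j=0: stock 37.8075 → up 50.2840 (V=45.6024), down 26.8433 (V=0.0000). Price 31.0953; hedge Δ=1.9454, bond B=-42.4570.
  t=2,j=1: stock 70.8225 → up 94.1939 (V=94.1939), down 50.2840 (V=45.6024). Price 70.2086; hedge Δ=1.1066, bond B=-8.1648.
  t=2,j=2: stock 132.6675 → up 176.4478 (V=176.4478), down 94.1939 (V=94.1939). Price 132.6675; hedge Δ=1.0000, bond B=0.0000.
  t=1,j=0: stock 53.2500 → up 70.8225 (V=70.2086), down 37.8075 (V=31.0953). Price 51.9512; hedge Δ=1.1847, bond B=-11.1348.
  t=1,j=1: stock 99.7500 → up 132.6675 (V=132.6675), down 70.8225 (V=70.2086). Price 99.6695; hedge Δ=1.0099, bond B=-1.0707.
  t=0,j=0: stock 75.0000 → up 99.7500 (V=99.6695), down 53.2500 (V=51.9512). Price 74.7748; hedge Δ=1.0262, bond B=-2.1902.
Check: Δ(0,0)·S0 + B(0,0) = 74.7748 = V0.

(0,0): Delta=1.0262 Bond=-2.1902
(1,0): Delta=1.1847 Bond=-11.1348
(1,1): Delta=1.0099 Bond=-1.0707
(2,0): Delta=1.9454 Bond=-42.4570
(2,1): Delta=1.1066 Bond=-8.1648
(2,2): Delta=1.0000 Bond=0.0000
(3,0): Delta=0.0000 Bond=0.0000
(3,1): Delta=2.1452 Bond=-62.2648
(3,2): Delta=1.0000 Bond=0.0000
(3,3): Delta=1.0000 Bond=0.0000
V0=74.7748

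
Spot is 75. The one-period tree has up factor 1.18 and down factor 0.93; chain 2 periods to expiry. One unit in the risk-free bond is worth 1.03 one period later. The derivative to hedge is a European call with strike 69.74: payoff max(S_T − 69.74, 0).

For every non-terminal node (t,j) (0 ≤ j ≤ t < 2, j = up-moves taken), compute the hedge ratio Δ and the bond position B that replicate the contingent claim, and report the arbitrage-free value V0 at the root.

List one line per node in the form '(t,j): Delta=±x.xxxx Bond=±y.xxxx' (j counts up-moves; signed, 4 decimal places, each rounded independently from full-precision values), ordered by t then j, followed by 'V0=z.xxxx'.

(0,0): Delta=0.8486 Bond=-52.7298
(1,0): Delta=0.7206 Bond=-45.3804
(1,1): Delta=1.0000 Bond=-67.7087
V0=10.9168

Since d<R<u, set p* = (R−d)/(u−d) = 0.4000; price each node as the discounted p*-expectation of its children.
At expiry t=2: V(2,0)=0.0000, V(2,1)=12.5650, V(2,2)=34.6900
(1,0): S=69.7500. Δ = (V_up−V_dn)/(S_up−S_dn) = (12.5650−0.0000)/(82.3050−64.8675) = 0.7206. V = [p*·12.5650 + (1−p*)·0.0000]/1.03 = 4.8796. B = V − Δ·S = -45.3804.
(1,1): S=88.5000. Δ = (V_up−V_dn)/(S_up−S_dn) = (34.6900−12.5650)/(104.4300−82.3050) = 1.0000. V = [p*·34.6900 + (1−p*)·12.5650]/1.03 = 20.7913. B = V − Δ·S = -67.7087.
(0,0): S=75.0000. Δ = (V_up−V_dn)/(S_up−S_dn) = (20.7913−4.8796)/(88.5000−69.7500) = 0.8486. V = [p*·20.7913 + (1−p*)·4.8796]/1.03 = 10.9168. B = V − Δ·S = -52.7298.
The time-0 hedge costs 10.9168, which is the no-arbitrage price.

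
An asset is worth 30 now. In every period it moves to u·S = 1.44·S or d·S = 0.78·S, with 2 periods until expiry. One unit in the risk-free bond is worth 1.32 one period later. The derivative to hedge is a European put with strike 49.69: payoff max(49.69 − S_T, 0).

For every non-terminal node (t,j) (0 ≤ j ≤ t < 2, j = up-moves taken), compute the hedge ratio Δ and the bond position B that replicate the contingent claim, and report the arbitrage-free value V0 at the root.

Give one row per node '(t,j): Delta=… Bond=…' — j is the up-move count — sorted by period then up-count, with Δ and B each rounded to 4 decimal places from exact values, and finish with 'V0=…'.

(0,0): Delta=-0.6081 Bond=21.5713
(1,0): Delta=-1.0000 Bond=37.6439
(1,1): Delta=-0.5610 Bond=26.4364
V0=3.3275

Under the risk-neutral measure, an up-move has probability p* = (R−d)/(u−d) = 0.8182 and values discount at R = 1.32.
At expiry t=2: V(2,0)=31.4380, V(2,1)=15.9940, V(2,2)=0.0000
Node (1,0) S=23.4000: V=(p*·15.9940+(1−p*)·31.4380)/1.32=14.2439; Δ=(15.9940−31.4380)/(33.6960−18.2520)=-1.0000; B=V−Δ·S=37.6439
Node (1,1) S=43.2000: V=(p*·0.0000+(1−p*)·15.9940)/1.32=2.2030; Δ=(0.0000−15.9940)/(62.2080−33.6960)=-0.5610; B=V−Δ·S=26.4364
Node (0,0) S=30.0000: V=(p*·2.2030+(1−p*)·14.2439)/1.32=3.3275; Δ=(2.2030−14.2439)/(43.2000−23.4000)=-0.6081; B=V−Δ·S=21.5713
Self-financing check: at every node Δ·S+B equals the discounted successor values.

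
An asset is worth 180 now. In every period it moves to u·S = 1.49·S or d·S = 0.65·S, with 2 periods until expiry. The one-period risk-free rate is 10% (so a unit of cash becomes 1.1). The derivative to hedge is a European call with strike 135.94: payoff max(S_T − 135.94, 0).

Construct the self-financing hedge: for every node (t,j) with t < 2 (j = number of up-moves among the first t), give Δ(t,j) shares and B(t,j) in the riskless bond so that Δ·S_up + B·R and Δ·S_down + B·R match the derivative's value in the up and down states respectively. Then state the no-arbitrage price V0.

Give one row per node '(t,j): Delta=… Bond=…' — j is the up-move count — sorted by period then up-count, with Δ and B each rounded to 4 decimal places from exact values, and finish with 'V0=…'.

(0,0): Delta=0.8328 Bond=-71.5846
(1,0): Delta=0.3906 Bond=-27.0060
(1,1): Delta=1.0000 Bond=-123.5818
V0=78.3223

The replicating-portfolio and risk-neutral prices coincide; use p* = (1.1−0.65)/(1.49−0.65) = 0.5357 for the latter.
At expiry t=2: V(2,0)=0.0000, V(2,1)=38.3900, V(2,2)=263.6780
  t=1,j=0: stock 117.0000 → up 174.3300 (V=38.3900), down 76.0500 (V=0.0000). Price 18.6964; hedge Δ=0.3906, bond B=-27.0060.
  t=1,j=1: stock 268.2000 → up 399.6180 (V=263.6780), down 174.3300 (V=38.3900). Price 144.6182; hedge Δ=1.0000, bond B=-123.5818.
  t=0,j=0: stock 180.0000 → up 268.2000 (V=144.6182), down 117.0000 (V=18.6964). Price 78.3223; hedge Δ=0.8328, bond B=-71.5846.
Check: Δ(0,0)·S0 + B(0,0) = 78.3223 = V0.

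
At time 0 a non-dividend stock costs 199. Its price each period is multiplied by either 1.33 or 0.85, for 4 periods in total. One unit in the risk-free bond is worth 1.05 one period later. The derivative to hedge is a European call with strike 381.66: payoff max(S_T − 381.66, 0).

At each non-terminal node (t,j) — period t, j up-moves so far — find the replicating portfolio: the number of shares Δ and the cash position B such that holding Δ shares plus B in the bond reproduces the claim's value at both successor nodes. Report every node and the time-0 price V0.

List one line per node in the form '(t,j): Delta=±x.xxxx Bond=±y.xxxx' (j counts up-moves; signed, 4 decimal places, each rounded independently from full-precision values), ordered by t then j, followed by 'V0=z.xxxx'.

(0,0): Delta=0.1918 Bond=-29.9233
(1,0): Delta=0.0316 Bond=-4.3258
(1,1): Delta=0.3351 Bond=-69.3506
(2,0): Delta=0.0000 Bond=0.0000
(2,1): Delta=0.0599 Bond=-10.9011
(2,2): Delta=0.5813 Bond=-159.5019
(3,0): Delta=0.0000 Bond=0.0000
(3,1): Delta=0.0000 Bond=0.0000
(3,2): Delta=0.1134 Bond=-27.4708
(3,3): Delta=1.0000 Bond=-363.4857
V0=8.2382

No-arbitrage ⇒ martingale measure with p* = (R−d)/(u−d) = 0.4167.
At expiry t=4: V(4,0)=0.0000, V(4,1)=0.0000, V(4,2)=0.0000, V(4,3)=16.2885, V(4,4)=241.0124
Node (3,0) S=122.2109: V=(p*·0.0000+(1−p*)·0.0000)/1.05=0.0000; Δ=(0.0000−0.0000)/(162.5405−103.8792)=0.0000; B=V−Δ·S=0.0000
Node (3,1) S=191.2241: V=(p*·0.0000+(1−p*)·0.0000)/1.05=0.0000; Δ=(0.0000−0.0000)/(254.3280−162.5405)=0.0000; B=V−Δ·S=0.0000
Node (3,2) S=299.2094: V=(p*·16.2885+(1−p*)·0.0000)/1.05=6.4637; Δ=(16.2885−0.0000)/(397.9485−254.3280)=0.1134; B=V−Δ·S=-27.4708
Node (3,3) S=468.1748: V=(p*·241.0124+(1−p*)·16.2885)/1.05=104.6890; Δ=(241.0124−16.2885)/(622.6724−397.9485)=1.0000; B=V−Δ·S=-363.4857
Node (2,0) S=143.7775: V=(p*·0.0000+(1−p*)·0.0000)/1.05=0.0000; Δ=(0.0000−0.0000)/(191.2241−122.2109)=0.0000; B=V−Δ·S=0.0000
Node (2,1) S=224.9695: V=(p*·6.4637+(1−p*)·0.0000)/1.05=2.5650; Δ=(6.4637−0.0000)/(299.2094−191.2241)=0.0599; B=V−Δ·S=-10.9011
Node (2,2) S=352.0111: V=(p*·104.6890+(1−p*)·6.4637)/1.05=45.1342; Δ=(104.6890−6.4637)/(468.1748−299.2094)=0.5813; B=V−Δ·S=-159.5019
Node (1,0) S=169.1500: V=(p*·2.5650+(1−p*)·0.0000)/1.05=1.0178; Δ=(2.5650−0.0000)/(224.9695−143.7775)=0.0316; B=V−Δ·S=-4.3258
Node (1,1) S=264.6700: V=(p*·45.1342+(1−p*)·2.5650)/1.05=19.3354; Δ=(45.1342−2.5650)/(352.0111−224.9695)=0.3351; B=V−Δ·S=-69.3506
Node (0,0) S=199.0000: V=(p*·19.3354+(1−p*)·1.0178)/1.05=8.2382; Δ=(19.3354−1.0178)/(264.6700−169.1500)=0.1918; B=V−Δ·S=-29.9233
Root portfolio cost Δ·199+B reproduces V0=8.2382.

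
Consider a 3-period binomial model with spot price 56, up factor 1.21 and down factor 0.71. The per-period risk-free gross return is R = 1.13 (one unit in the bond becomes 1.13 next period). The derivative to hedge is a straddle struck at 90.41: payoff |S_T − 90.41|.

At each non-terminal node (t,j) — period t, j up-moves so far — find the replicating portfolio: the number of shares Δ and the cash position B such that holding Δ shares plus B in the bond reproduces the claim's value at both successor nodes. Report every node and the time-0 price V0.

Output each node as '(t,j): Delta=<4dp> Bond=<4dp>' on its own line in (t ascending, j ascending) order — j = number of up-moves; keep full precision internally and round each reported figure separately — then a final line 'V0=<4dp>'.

Risk-neutral probability p* = (R−d)/(u−d) = (1.13−0.71)/(1.21−0.71) = 0.8400.
Terminal payoffs: V(3,0)=70.3670, V(3,1)=56.2522, V(3,2)=32.1974, V(3,3)=8.7974
Node (2,0) S=28.2296: V=(p*·56.2522+(1−p*)·70.3670)/1.13=51.7792; Δ=(56.2522−70.3670)/(34.1578−20.0430)=-1.0000; B=V−Δ·S=80.0088
Node (2,1) S=48.1096: V=(p*·32.1974+(1−p*)·56.2522)/1.13=31.8992; Δ=(32.1974−56.2522)/(58.2126−34.1578)=-1.0000; B=V−Δ·S=80.0088
Node (2,2) S=81.9896: V=(p*·8.7974+(1−p*)·32.1974)/1.13=11.0986; Δ=(8.7974−32.1974)/(99.2074−58.2126)=-0.5708; B=V−Δ·S=57.8985
Node (1,0) S=39.7600: V=(p*·31.8992+(1−p*)·51.7792)/1.13=31.0443; Δ=(31.8992−51.7792)/(48.1096−28.2296)=-1.0000; B=V−Δ·S=70.8043
Node (1,1) S=67.7600: V=(p*·11.0986+(1−p*)·31.8992)/1.13=12.7670; Δ=(11.0986−31.8992)/(81.9896−48.1096)=-0.6140; B=V−Δ·S=54.3683
Node (0,0) S=56.0000: V=(p*·12.7670+(1−p*)·31.0443)/1.13=13.8862; Δ=(12.7670−31.0443)/(67.7600−39.7600)=-0.6528; B=V−Δ·S=50.4408
Root portfolio cost Δ·56+B reproduces V0=13.8862.

(0,0): Delta=-0.6528 Bond=50.4408
(1,0): Delta=-1.0000 Bond=70.8043
(1,1): Delta=-0.6140 Bond=54.3683
(2,0): Delta=-1.0000 Bond=80.0088
(2,1): Delta=-1.0000 Bond=80.0088
(2,2): Delta=-0.5708 Bond=57.8985
V0=13.8862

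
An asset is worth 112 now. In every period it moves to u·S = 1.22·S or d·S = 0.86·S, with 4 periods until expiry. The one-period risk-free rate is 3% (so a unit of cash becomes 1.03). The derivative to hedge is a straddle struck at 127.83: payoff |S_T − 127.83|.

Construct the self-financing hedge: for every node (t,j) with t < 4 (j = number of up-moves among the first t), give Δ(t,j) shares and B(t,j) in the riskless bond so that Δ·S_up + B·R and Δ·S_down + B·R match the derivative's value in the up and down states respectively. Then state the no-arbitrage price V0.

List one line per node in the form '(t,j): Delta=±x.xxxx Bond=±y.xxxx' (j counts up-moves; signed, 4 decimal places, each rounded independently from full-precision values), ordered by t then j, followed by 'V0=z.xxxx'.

(0,0): Delta=0.1044 Bond=19.1037
(1,0): Delta=-0.4293 Bond=71.0866
(1,1): Delta=0.5249 Bond=-37.7811
(2,0): Delta=-1.0000 Bond=120.4920
(2,1): Delta=0.0203 Bond=20.3849
(2,2): Delta=0.9225 Bond=-105.1904
(3,0): Delta=-1.0000 Bond=124.1068
(3,1): Delta=-1.0000 Bond=124.1068
(3,2): Delta=0.8241 Bond=-94.2445
(3,3): Delta=1.0000 Bond=-124.1068
V0=30.7993

Since d<R<u, set p* = (R−d)/(u−d) = 0.4722; price each node as the discounted p*-expectation of its children.
Terminal values V(4,·): V(4,0)=66.5651, V(4,1)=40.9193, V(4,2)=4.5381, V(4,3)=47.0725, V(4,4)=120.2875
Node (3,0) S=71.2383: V=(p*·40.9193+(1−p*)·66.5651)/1.03=52.8685; Δ=(40.9193−66.5651)/(86.9107−61.2649)=-1.0000; B=V−Δ·S=124.1068
Node (3,1) S=101.0589: V=(p*·4.5381+(1−p*)·40.9193)/1.03=23.0479; Δ=(4.5381−40.9193)/(123.2919−86.9107)=-1.0000; B=V−Δ·S=124.1068
Node (3,2) S=143.3627: V=(p*·47.0725+(1−p*)·4.5381)/1.03=23.9066; Δ=(47.0725−4.5381)/(174.9025−123.2919)=0.8241; B=V−Δ·S=-94.2445
Node (3,3) S=203.3750: V=(p*·120.2875+(1−p*)·47.0725)/1.03=79.2682; Δ=(120.2875−47.0725)/(248.1175−174.9025)=1.0000; B=V−Δ·S=-124.1068
Node (2,0) S=82.8352: V=(p*·23.0479+(1−p*)·52.8685)/1.03=37.6568; Δ=(23.0479−52.8685)/(101.0589−71.2383)=-1.0000; B=V−Δ·S=120.4920
Node (2,1) S=117.5104: V=(p*·23.9066+(1−p*)·23.0479)/1.03=22.7703; Δ=(23.9066−23.0479)/(143.3627−101.0589)=0.0203; B=V−Δ·S=20.3849
Node (2,2) S=166.7008: V=(p*·79.2682+(1−p*)·23.9066)/1.03=48.5918; Δ=(79.2682−23.9066)/(203.3750−143.3627)=0.9225; B=V−Δ·S=-105.1904
Node (1,0) S=96.3200: V=(p*·22.7703+(1−p*)·37.6568)/1.03=29.7350; Δ=(22.7703−37.6568)/(117.5104−82.8352)=-0.4293; B=V−Δ·S=71.0866
Node (1,1) S=136.6400: V=(p*·48.5918+(1−p*)·22.7703)/1.03=33.9454; Δ=(48.5918−22.7703)/(166.7008−117.5104)=0.5249; B=V−Δ·S=-37.7811
Node (0,0) S=112.0000: V=(p*·33.9454+(1−p*)·29.7350)/1.03=30.7993; Δ=(33.9454−29.7350)/(136.6400−96.3200)=0.1044; B=V−Δ·S=19.1037
Each (Δ,B) replicates both successor values, so the strategy is self-financing and V0 is arbitrage-free.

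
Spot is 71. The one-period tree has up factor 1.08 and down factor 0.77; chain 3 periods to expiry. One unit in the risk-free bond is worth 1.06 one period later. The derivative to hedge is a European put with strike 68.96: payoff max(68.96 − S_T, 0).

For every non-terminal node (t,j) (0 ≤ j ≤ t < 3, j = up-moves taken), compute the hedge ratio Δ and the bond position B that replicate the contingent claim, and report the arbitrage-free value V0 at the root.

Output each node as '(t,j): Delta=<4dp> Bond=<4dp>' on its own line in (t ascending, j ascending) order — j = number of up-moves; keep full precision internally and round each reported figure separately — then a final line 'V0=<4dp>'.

(0,0): Delta=-0.2753 Bond=20.5231
(1,0): Delta=-1.0000 Bond=61.3742
(1,1): Delta=-0.2397 Bond=19.0221
(2,0): Delta=-1.0000 Bond=65.0566
(2,1): Delta=-1.0000 Bond=65.0566
(2,2): Delta=-0.2023 Bond=17.0674
V0=0.9772

Under the risk-neutral measure, an up-move has probability p* = (R−d)/(u−d) = 0.9355 and values discount at R = 1.06.
At expiry t=3: V(3,0)=36.5462, V(3,1)=23.4964, V(3,2)=5.1929, V(3,3)=0.0000
(2,0): S=42.0959. Δ = (V_up−V_dn)/(S_up−S_dn) = (23.4964−36.5462)/(45.4636−32.4138) = -1.0000. V = [p*·23.4964 + (1−p*)·36.5462]/1.06 = 22.9607. B = V − Δ·S = 65.0566.
(2,1): S=59.0436. Δ = (V_up−V_dn)/(S_up−S_dn) = (5.1929−23.4964)/(63.7671−45.4636) = -1.0000. V = [p*·5.1929 + (1−p*)·23.4964]/1.06 = 6.0130. B = V − Δ·S = 65.0566.
(2,2): S=82.8144. Δ = (V_up−V_dn)/(S_up−S_dn) = (0.0000−5.1929)/(89.4396−63.7671) = -0.2023. V = [p*·0.0000 + (1−p*)·5.1929]/1.06 = 0.3161. B = V − Δ·S = 17.0674.
(1,0): S=54.6700. Δ = (V_up−V_dn)/(S_up−S_dn) = (6.0130−22.9607)/(59.0436−42.0959) = -1.0000. V = [p*·6.0130 + (1−p*)·22.9607]/1.06 = 6.7042. B = V − Δ·S = 61.3742.
(1,1): S=76.6800. Δ = (V_up−V_dn)/(S_up−S_dn) = (0.3161−6.0130)/(82.8144−59.0436) = -0.2397. V = [p*·0.3161 + (1−p*)·6.0130]/1.06 = 0.6449. B = V − Δ·S = 19.0221.
(0,0): S=71.0000. Δ = (V_up−V_dn)/(S_up−S_dn) = (0.6449−6.7042)/(76.6800−54.6700) = -0.2753. V = [p*·0.6449 + (1−p*)·6.7042]/1.06 = 0.9772. B = V − Δ·S = 20.5231.
The time-0 hedge costs 0.9772, which is the no-arbitrage price.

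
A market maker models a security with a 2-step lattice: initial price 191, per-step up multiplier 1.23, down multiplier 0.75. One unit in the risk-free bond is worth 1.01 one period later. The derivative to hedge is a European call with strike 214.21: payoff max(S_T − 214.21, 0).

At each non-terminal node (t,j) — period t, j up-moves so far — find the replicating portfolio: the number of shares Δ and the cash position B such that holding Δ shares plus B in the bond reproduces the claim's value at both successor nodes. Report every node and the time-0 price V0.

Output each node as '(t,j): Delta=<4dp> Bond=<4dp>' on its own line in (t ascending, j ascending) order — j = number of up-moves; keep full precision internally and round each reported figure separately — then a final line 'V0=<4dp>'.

(0,0): Delta=0.4373 Bond=-62.0216
(1,0): Delta=0.0000 Bond=0.0000
(1,1): Delta=0.6629 Bond=-115.6465
V0=21.5008

Under the risk-neutral measure, an up-move has probability p* = (R−d)/(u−d) = 0.5417 and values discount at R = 1.01.
At expiry t=2: V(2,0)=0.0000, V(2,1)=0.0000, V(2,2)=74.7539
  t=1,j=0: stock 143.2500 → up 176.1975 (V=0.0000), down 107.4375 (V=0.0000). Price 0.0000; hedge Δ=0.0000, bond B=0.0000.
  t=1,j=1: stock 234.9300 → up 288.9639 (V=74.7539), down 176.1975 (V=0.0000). Price 40.0908; hedge Δ=0.6629, bond B=-115.6465.
  t=0,j=0: stock 191.0000 → up 234.9300 (V=40.0908), down 143.2500 (V=0.0000). Price 21.5008; hedge Δ=0.4373, bond B=-62.0216.
Self-financing check: at every node Δ·S+B equals the discounted successor values.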